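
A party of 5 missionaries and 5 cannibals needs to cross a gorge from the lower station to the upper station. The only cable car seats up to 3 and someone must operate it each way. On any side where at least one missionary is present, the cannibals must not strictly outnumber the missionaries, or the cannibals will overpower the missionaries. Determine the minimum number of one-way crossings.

Counting alone: each trip to the upper station takes at most 3 across and each return brings at least 1 back, so after t trips out (and t−1 returns) at most 3t − (t−1) of the 10 are across; that first reaches 10 at t = 5, so at least 9 crossings are needed.
The safety rule pushes this higher. Following every safe sequence of crossings, the most of the 10 that can be at the upper station as the cable car arrives there on crossing 9 is 9 — never all 10.
So no plan with fewer than 11 crossings exists, and this one achieves 11:
1. 2 cannibals → the upper station.  (the lower station: 5M 3C; the upper station: 0M 2C)
2. 1 cannibal ← the lower station.  (the lower station: 5M 4C; the upper station: 0M 1C)
3. 3 cannibals → the upper station.  (the lower station: 5M 1C; the upper station: 0M 4C)
4. 1 cannibal ← the lower station.  (the lower station: 5M 2C; the upper station: 0M 3C)
5. 3 missionaries → the upper station.  (the lower station: 2M 2C; the upper station: 3M 3C)
6. 1 missionary and 1 cannibal ← the lower station.  (the lower station: 3M 3C; the upper station: 2M 2C)
7. 3 missionaries → the upper station.  (the lower station: 0M 3C; the upper station: 5M 2C)
8. 1 cannibal ← the lower station.  (the lower station: 0M 4C; the upper station: 5M 1C)
9. 2 cannibals → the upper station.  (the lower station: 0M 2C; the upper station: 5M 3C)
10. 1 cannibal ← the lower station.  (the lower station: 0M 3C; the upper station: 5M 2C)
11. 3 cannibals → the upper station.  (the lower station: 0M 0C; the upper station: 5M 5C)

11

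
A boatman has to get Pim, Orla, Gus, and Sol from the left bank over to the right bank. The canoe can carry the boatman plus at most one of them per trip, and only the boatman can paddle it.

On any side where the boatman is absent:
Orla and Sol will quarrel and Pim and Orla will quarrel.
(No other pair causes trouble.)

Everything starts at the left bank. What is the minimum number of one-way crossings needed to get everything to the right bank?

9

Counting alone: the boatman can take at most 1 across per trip to the right bank, so moving all 4 needs at least 4 loaded trips out, with a return between consecutive ones — at least 7 crossings.
The safety rule pushes this higher. Following every safe sequence of crossings, the most of the 4 that can be at the right bank as the canoe arrives there on crossing 7 is 3 — never all 4.
So no plan with fewer than 9 crossings exists, and this one achieves 9:
1. Boatman goes to the right bank with Orla.  [the left bank: Gus, Pim, Sol | the right bank: Orla]
2. Boatman goes back to the left bank alone.  [the left bank: Gus, Pim, Sol | the right bank: Orla]
3. Boatman goes to the right bank with Pim.  [the left bank: Gus, Sol | the right bank: Orla, Pim]
4. Boatman goes back to the left bank with Orla.  [the left bank: Gus, Orla, Sol | the right bank: Pim]
5. Boatman goes to the right bank with Sol.  [the left bank: Gus, Orla | the right bank: Pim, Sol]
6. Boatman goes back to the left bank alone.  [the left bank: Gus, Orla | the right bank: Pim, Sol]
7. Boatman goes to the right bank with Gus.  [the left bank: Orla | the right bank: Gus, Pim, Sol]
8. Boatman goes back to the left bank alone.  [the left bank: Orla | the right bank: Gus, Pim, Sol]
9. Boatman goes to the right bank with Orla.  [the left bank: — | the right bank: Gus, Orla, Pim, Sol]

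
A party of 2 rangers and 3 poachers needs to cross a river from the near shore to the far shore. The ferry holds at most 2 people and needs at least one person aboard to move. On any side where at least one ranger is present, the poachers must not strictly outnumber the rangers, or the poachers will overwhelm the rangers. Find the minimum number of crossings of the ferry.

impossible

The poachers already outnumber the rangers at the near shore before anyone moves, so the starting position itself is disallowed.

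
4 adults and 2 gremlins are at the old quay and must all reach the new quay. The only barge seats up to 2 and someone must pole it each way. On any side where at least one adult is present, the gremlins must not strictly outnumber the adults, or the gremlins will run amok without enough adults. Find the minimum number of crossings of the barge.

9

Counting alone: each trip to the new quay takes at most 2 across and each return brings at least 1 back, so after t trips out (and t−1 returns) at most 2t − (t−1) of the 6 are across; that first reaches 6 at t = 5, so at least 9 crossings are needed.
The plan below uses exactly 9 crossings, so it is optimal:
1. 2 gremlins → the new quay.  (the old quay: 4A 0G; the new quay: 0A 2G)
2. 1 gremlin ← the old quay.  (the old quay: 4A 1G; the new quay: 0A 1G)
3. 2 adults → the new quay.  (the old quay: 2A 1G; the new quay: 2A 1G)
4. 1 gremlin ← the old quay.  (the old quay: 2A 2G; the new quay: 2A 0G)
5. 2 gremlins → the new quay.  (the old quay: 2A 0G; the new quay: 2A 2G)
6. 1 gremlin ← the old quay.  (the old quay: 2A 1G; the new quay: 2A 1G)
7. 1 adult and 1 gremlin → the new quay.  (the old quay: 1A 0G; the new quay: 3A 2G)
8. 1 gremlin ← the old quay.  (the old quay: 1A 1G; the new quay: 3A 1G)
9. 1 adult and 1 gremlin → the new quay.  (the old quay: 0A 0G; the new quay: 4A 2G)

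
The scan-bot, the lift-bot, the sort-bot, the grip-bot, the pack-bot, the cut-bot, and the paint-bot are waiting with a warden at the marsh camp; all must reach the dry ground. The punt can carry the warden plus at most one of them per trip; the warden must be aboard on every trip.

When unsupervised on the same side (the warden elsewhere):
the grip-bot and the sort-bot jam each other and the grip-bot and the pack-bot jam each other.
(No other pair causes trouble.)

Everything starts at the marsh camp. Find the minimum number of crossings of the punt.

Counting alone: the warden can take at most 1 across per trip to the dry ground, so moving all 7 needs at least 7 loaded trips out, with a return between consecutive ones — at least 13 crossings.
The safety rule pushes this higher. Following every safe sequence of crossings, the most of the 7 that can be at the dry ground as the punt arrives there on crossing 13 is 6 — never all 7.
So no plan with fewer than 15 crossings exists, and this one achieves 15:
1. Warden goes to the dry ground with the grip-bot.  [the marsh camp: the cut-bot, the lift-bot, the pack-bot, the paint-bot, the scan-bot, the sort-bot | the dry ground: the grip-bot]
2. Warden goes back to the marsh camp alone.  [the marsh camp: the cut-bot, the lift-bot, the pack-bot, the paint-bot, the scan-bot, the sort-bot | the dry ground: the grip-bot]
3. Warden goes to the dry ground with the scan-bot.  [the marsh camp: the cut-bot, the lift-bot, the pack-bot, the paint-bot, the sort-bot | the dry ground: the grip-bot, the scan-bot]
4. Warden goes back to the marsh camp alone.  [the marsh camp: the cut-bot, the lift-bot, the pack-bot, the paint-bot, the sort-bot | the dry ground: the grip-bot, the scan-bot]
5. Warden goes to the dry ground with the lift-bot.  [the marsh camp: the cut-bot, the pack-bot, the paint-bot, the sort-bot | the dry ground: the grip-bot, the lift-bot, the scan-bot]
6. Warden goes back to the marsh camp alone.  [the marsh camp: the cut-bot, the pack-bot, the paint-bot, the sort-bot | the dry ground: the grip-bot, the lift-bot, the scan-bot]
7. Warden goes to the dry ground with the sort-bot.  [the marsh camp: the cut-bot, the pack-bot, the paint-bot | the dry ground: the grip-bot, the lift-bot, the scan-bot, the sort-bot]
8. Warden goes back to the marsh camp with the grip-bot.  [the marsh camp: the cut-bot, the grip-bot, the pack-bot, the paint-bot | the dry ground: the lift-bot, the scan-bot, the sort-bot]
9. Warden goes to the dry ground with the pack-bot.  [the marsh camp: the cut-bot, the grip-bot, the paint-bot | the dry ground: the lift-bot, the pack-bot, the scan-bot, the sort-bot]
10. Warden goes back to the marsh camp alone.  [the marsh camp: the cut-bot, the grip-bot, the paint-bot | the dry ground: the lift-bot, the pack-bot, the scan-bot, the sort-bot]
11. Warden goes to the dry ground with the cut-bot.  [the marsh camp: the grip-bot, the paint-bot | the dry ground: the cut-bot, the lift-bot, the pack-bot, the scan-bot, the sort-bot]
12. Warden goes back to the marsh camp alone.  [the marsh camp: the grip-bot, the paint-bot | the dry ground: the cut-bot, the lift-bot, the pack-bot, the scan-bot, the sort-bot]
13. Warden goes to the dry ground with the paint-bot.  [the marsh camp: the grip-bot | the dry ground: the cut-bot, the lift-bot, the pack-bot, the paint-bot, the scan-bot, the sort-bot]
14. Warden goes back to the marsh camp alone.  [the marsh camp: the grip-bot | the dry ground: the cut-bot, the lift-bot, the pack-bot, the paint-bot, the scan-bot, the sort-bot]
15. Warden goes to the dry ground with the grip-bot.  [the marsh camp: — | the dry ground: the cut-bot, the grip-bot, the lift-bot, the pack-bot, the paint-bot, the scan-bot, the sort-bot]

15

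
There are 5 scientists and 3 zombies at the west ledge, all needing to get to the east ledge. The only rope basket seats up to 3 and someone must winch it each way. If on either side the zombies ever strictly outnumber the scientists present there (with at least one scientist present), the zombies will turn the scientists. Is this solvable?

Yes

1. 2 zombies → the east ledge.  (the west ledge: 5S 1Z; the east ledge: 0S 2Z)
2. 1 zombie ← the west ledge.  (the west ledge: 5S 2Z; the east ledge: 0S 1Z)
3. 2 scientists and 1 zombie → the east ledge.  (the west ledge: 3S 1Z; the east ledge: 2S 2Z)
4. 1 zombie ← the west ledge.  (the west ledge: 3S 2Z; the east ledge: 2S 1Z)
5. 1 scientist and 2 zombies → the east ledge.  (the west ledge: 2S 0Z; the east ledge: 3S 3Z)
6. 1 zombie ← the west ledge.  (the west ledge: 2S 1Z; the east ledge: 3S 2Z)
7. 2 scientists and 1 zombie → the east ledge.  (the west ledge: 0S 0Z; the east ledge: 5S 3Z)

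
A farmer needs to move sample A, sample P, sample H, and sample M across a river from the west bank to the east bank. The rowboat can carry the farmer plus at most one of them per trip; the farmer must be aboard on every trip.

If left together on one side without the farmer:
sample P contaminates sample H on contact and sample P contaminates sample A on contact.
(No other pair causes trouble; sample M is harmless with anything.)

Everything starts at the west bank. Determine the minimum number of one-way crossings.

Counting alone: the farmer can take at most 1 across per trip to the east bank, so moving all 4 needs at least 4 loaded trips out, with a return between consecutive ones — at least 7 crossings.
The safety rule pushes this higher. Following every safe sequence of crossings, the most of the 4 that can be at the east bank as the rowboat arrives there on crossing 7 is 3 — never all 4.
So no plan with fewer than 9 crossings exists, and this one achieves 9:
1. Farmer goes to the east bank with sample P.
2. Farmer goes back to the west bank alone.
3. Farmer goes to the east bank with sample A.
4. Farmer goes back to the west bank with sample P.
5. Farmer goes to the east bank with sample H.
6. Farmer goes back to the west bank alone.
7. Farmer goes to the east bank with sample M.
8. Farmer goes back to the west bank alone.
9. Farmer goes to the east bank with sample P.

9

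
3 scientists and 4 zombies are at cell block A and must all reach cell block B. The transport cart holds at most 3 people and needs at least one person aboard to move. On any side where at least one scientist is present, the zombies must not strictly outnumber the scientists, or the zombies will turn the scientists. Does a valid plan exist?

The zombies already outnumber the scientists at cell block A before anyone moves, so the starting position itself is disallowed.

No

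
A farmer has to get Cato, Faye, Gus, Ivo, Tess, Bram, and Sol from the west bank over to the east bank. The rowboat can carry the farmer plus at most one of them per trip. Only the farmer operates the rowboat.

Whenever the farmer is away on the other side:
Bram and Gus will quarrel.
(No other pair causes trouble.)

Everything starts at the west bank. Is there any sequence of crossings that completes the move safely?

Yes

1. Farmer goes to the east bank with Gus.  [the west bank: Bram, Cato, Faye, Ivo, Sol, Tess | the east bank: Gus]
2. Farmer goes back to the west bank alone.  [the west bank: Bram, Cato, Faye, Ivo, Sol, Tess | the east bank: Gus]
3. Farmer goes to the east bank with Cato.  [the west bank: Bram, Faye, Ivo, Sol, Tess | the east bank: Cato, Gus]
4. Farmer goes back to the west bank alone.  [the west bank: Bram, Faye, Ivo, Sol, Tess | the east bank: Cato, Gus]
5. Farmer goes to the east bank with Faye.  [the west bank: Bram, Ivo, Sol, Tess | the east bank: Cato, Faye, Gus]
6. Farmer goes back to the west bank alone.  [the west bank: Bram, Ivo, Sol, Tess | the east bank: Cato, Faye, Gus]
7. Farmer goes to the east bank with Ivo.  [the west bank: Bram, Sol, Tess | the east bank: Cato, Faye, Gus, Ivo]
8. Farmer goes back to the west bank alone.  [the west bank: Bram, Sol, Tess | the east bank: Cato, Faye, Gus, Ivo]
9. Farmer goes to the east bank with Tess.  [the west bank: Bram, Sol | the east bank: Cato, Faye, Gus, Ivo, Tess]
10. Farmer goes back to the west bank alone.  [the west bank: Bram, Sol | the east bank: Cato, Faye, Gus, Ivo, Tess]
11. Farmer goes to the east bank with Sol.  [the west bank: Bram | the east bank: Cato, Faye, Gus, Ivo, Sol, Tess]
12. Farmer goes back to the west bank alone.  [the west bank: Bram | the east bank: Cato, Faye, Gus, Ivo, Sol, Tess]
13. Farmer goes to the east bank with Bram.  [the west bank: — | the east bank: Bram, Cato, Faye, Gus, Ivo, Sol, Tess]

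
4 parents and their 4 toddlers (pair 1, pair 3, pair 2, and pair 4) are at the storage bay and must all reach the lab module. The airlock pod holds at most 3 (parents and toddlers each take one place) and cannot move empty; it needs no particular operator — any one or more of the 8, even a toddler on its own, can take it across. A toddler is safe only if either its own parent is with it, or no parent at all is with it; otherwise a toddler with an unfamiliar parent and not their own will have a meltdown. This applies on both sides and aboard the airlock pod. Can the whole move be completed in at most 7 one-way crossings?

Counting alone: each trip to the lab module takes at most 3 across and each return brings at least 1 back, so after t trips out (and t−1 returns) at most 3t − (t−1) of the 8 are across; that first reaches 8 at t = 4, so at least 7 crossings are needed.
The safety rule pushes this higher. Following every safe sequence of crossings, the most of the 8 that can be at the lab module as the airlock pod arrives there on crossing 7 is 7 — never all 8.
So the move cannot be finished within 7 crossings. (The shortest complete plan takes 9:)
1. parent 1 and toddler 1 cross → the lab module.
2. parent 1 crosses ← the storage bay.
3. parent 1, parent 3, and toddler 3 cross → the lab module.
4. parent 1 and toddler 1 cross ← the storage bay.
5. parent 1, parent 2, and parent 4 cross → the lab module.
6. toddler 3 crosses ← the storage bay.
7. toddler 1 and toddler 3 cross → the lab module.
8. toddler 1 crosses ← the storage bay.
9. toddler 1, toddler 2, and toddler 4 cross → the lab module.

No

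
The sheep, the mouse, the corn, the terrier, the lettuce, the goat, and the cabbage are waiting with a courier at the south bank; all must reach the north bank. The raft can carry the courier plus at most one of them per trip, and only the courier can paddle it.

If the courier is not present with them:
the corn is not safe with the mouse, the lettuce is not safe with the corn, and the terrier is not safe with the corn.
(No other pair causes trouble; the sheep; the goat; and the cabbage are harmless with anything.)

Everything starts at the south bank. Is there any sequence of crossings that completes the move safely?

No

Following every safe sequence of crossings from the start, the most of the 7 that can be at the north bank as the raft arrives there on crossings 1, 3, 5, 7, 9 is 1, 2, 3, 4, 5 respectively; the best ever achieved is 5 of 7.
From crossing 11 on, no configuration arises that was not already reachable earlier: only 72 distinct safe configurations (who is on which side, and where the raft is) can ever be reached, none of them has everyone across, and every continuation just revisits them. So no valid plan exists.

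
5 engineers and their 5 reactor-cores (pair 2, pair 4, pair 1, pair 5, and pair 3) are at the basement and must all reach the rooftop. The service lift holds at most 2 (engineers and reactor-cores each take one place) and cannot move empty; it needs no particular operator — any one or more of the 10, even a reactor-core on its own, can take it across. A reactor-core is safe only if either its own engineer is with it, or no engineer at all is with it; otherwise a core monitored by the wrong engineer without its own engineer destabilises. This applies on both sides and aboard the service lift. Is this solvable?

Following every safe sequence of crossings from the start, the most of the 10 that can be at the rooftop as the service lift arrives there on crossings 1, 3, 5, 7 is 2, 3, 4, 5 respectively; the best ever achieved is 5 of 10.
From crossing 9 on, no configuration arises that was not already reachable earlier: only 82 distinct safe configurations (who is on which side, and where the service lift is) can ever be reached, none of them has everyone across, and every continuation just revisits them. So no valid plan exists.

No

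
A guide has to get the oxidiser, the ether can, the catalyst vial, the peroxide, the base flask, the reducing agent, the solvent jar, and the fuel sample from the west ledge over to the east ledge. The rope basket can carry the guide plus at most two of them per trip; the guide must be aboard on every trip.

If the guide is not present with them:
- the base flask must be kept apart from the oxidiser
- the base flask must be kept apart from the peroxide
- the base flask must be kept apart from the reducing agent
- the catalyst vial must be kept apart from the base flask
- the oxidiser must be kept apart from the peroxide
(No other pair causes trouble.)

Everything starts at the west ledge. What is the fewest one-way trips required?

Counting alone: the guide can take at most 2 across per trip to the east ledge, so moving all 8 needs at least 4 loaded trips out, with a return between consecutive ones — at least 7 crossings.
The safety rule pushes this higher. Following every safe sequence of crossings, the most of the 8 that can be at the east ledge as the rope basket arrives there on crossings 7, 9, 11 is 5, 6, 7 respectively — never all 8.
So no plan with fewer than 13 crossings exists, and this one achieves 13:
1. Guide goes to the east ledge with the base flask and the oxidiser.
2. Guide goes back to the west ledge with the oxidiser.
3. Guide goes to the east ledge with the ether can and the oxidiser.
4. Guide goes back to the west ledge with the oxidiser.
5. Guide goes to the east ledge with the catalyst vial and the oxidiser.
6. Guide goes back to the west ledge with the base flask.
7. Guide goes to the east ledge with the peroxide and the reducing agent.
8. Guide goes back to the west ledge with the oxidiser.
9. Guide goes to the east ledge with the oxidiser and the solvent jar.
10. Guide goes back to the west ledge with the oxidiser.
11. Guide goes to the east ledge with the fuel sample and the oxidiser.
12. Guide goes back to the west ledge with the oxidiser.
13. Guide goes to the east ledge with the base flask and the oxidiser.

13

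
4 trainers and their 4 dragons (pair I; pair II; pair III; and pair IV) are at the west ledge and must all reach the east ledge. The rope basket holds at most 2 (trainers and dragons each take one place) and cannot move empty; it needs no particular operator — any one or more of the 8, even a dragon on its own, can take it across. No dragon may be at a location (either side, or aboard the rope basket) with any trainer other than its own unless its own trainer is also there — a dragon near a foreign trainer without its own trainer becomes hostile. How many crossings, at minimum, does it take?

Following every safe sequence of crossings from the start, the most of the 8 that can be at the east ledge as the rope basket arrives there on crossings 1, 3, 5 is 2, 3, 4 respectively; the best ever achieved is 4 of 8.
From crossing 7 on, no configuration arises that was not already reachable earlier: only 44 distinct safe configurations (who is on which side, and where the rope basket is) can ever be reached, none of them has everyone across, and every continuation just revisits them. So no valid plan exists.

impossible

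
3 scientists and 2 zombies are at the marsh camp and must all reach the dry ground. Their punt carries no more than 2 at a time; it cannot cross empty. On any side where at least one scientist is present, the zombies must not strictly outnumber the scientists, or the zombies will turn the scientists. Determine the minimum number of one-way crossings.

7

Counting alone: each trip to the dry ground takes at most 2 across and each return brings at least 1 back, so after t trips out (and t−1 returns) at most 2t − (t−1) of the 5 are across; that first reaches 5 at t = 4, so at least 7 crossings are needed.
The plan below uses exactly 7 crossings, so it is optimal:
1. 2 zombies → the dry ground.  (the marsh camp: 3S 0Z; the dry ground: 0S 2Z)
2. 1 zombie ← the marsh camp.  (the marsh camp: 3S 1Z; the dry ground: 0S 1Z)
3. 2 scientists → the dry ground.  (the marsh camp: 1S 1Z; the dry ground: 2S 1Z)
4. 1 scientist ← the marsh camp.  (the marsh camp: 2S 1Z; the dry ground: 1S 1Z)
5. 1 scientist and 1 zombie → the dry ground.  (the marsh camp: 1S 0Z; the dry ground: 2S 2Z)
6. 1 zombie ← the marsh camp.  (the marsh camp: 1S 1Z; the dry ground: 2S 1Z)
7. 1 scientist and 1 zombie → the dry ground.  (the marsh camp: 0S 0Z; the dry ground: 3S 2Z)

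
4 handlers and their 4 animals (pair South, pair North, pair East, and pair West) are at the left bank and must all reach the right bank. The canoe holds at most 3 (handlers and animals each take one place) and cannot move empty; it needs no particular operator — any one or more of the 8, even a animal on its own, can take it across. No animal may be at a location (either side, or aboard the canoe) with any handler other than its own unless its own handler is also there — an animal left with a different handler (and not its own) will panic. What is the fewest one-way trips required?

Counting alone: each trip to the right bank takes at most 3 across and each return brings at least 1 back, so after t trips out (and t−1 returns) at most 3t − (t−1) of the 8 are across; that first reaches 8 at t = 4, so at least 7 crossings are needed.
The safety rule pushes this higher. Following every safe sequence of crossings, the most of the 8 that can be at the right bank as the canoe arrives there on crossing 7 is 7 — never all 8.
So no plan with fewer than 9 crossings exists, and this one achieves 9:
1. animal South and handler South cross → the right bank.
2. handler South crosses ← the left bank.
3. animal North, handler North, and handler South cross → the right bank.
4. animal South and handler South cross ← the left bank.
5. handler East, handler South, and handler West cross → the right bank.
6. animal North crosses ← the left bank.
7. animal North and animal South cross → the right bank.
8. animal South crosses ← the left bank.
9. animal East, animal South, and animal West cross → the right bank.

9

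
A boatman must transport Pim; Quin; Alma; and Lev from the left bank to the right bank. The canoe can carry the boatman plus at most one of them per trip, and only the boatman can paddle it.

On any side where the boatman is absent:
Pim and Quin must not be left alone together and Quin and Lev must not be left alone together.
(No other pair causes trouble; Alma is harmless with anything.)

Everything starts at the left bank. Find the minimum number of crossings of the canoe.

Counting alone: the boatman can take at most 1 across per trip to the right bank, so moving all 4 needs at least 4 loaded trips out, with a return between consecutive ones — at least 7 crossings.
The safety rule pushes this higher. Following every safe sequence of crossings, the most of the 4 that can be at the right bank as the canoe arrives there on crossing 7 is 3 — never all 4.
So no plan with fewer than 9 crossings exists, and this one achieves 9:
1. Boatman goes to the right bank with Quin.
2. Boatman goes back to the left bank alone.
3. Boatman goes to the right bank with Pim.
4. Boatman goes back to the left bank with Quin.
5. Boatman goes to the right bank with Lev.
6. Boatman goes back to the left bank alone.
7. Boatman goes to the right bank with Alma.
8. Boatman goes back to the left bank alone.
9. Boatman goes to the right bank with Quin.

9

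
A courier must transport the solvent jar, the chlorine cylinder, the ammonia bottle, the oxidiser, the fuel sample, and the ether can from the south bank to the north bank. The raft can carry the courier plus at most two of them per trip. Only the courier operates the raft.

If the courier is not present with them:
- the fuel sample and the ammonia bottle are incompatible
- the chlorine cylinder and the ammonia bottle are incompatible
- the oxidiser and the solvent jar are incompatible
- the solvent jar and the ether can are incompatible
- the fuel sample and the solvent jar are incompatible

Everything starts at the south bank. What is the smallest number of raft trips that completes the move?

7

Counting alone: the courier can take at most 2 across per trip to the north bank, so moving all 6 needs at least 3 loaded trips out, with a return between consecutive ones — at least 5 crossings.
The safety rule pushes this higher. Following every safe sequence of crossings, the most of the 6 that can be at the north bank as the raft arrives there on crossing 5 is 5 — never all 6.
So no plan with fewer than 7 crossings exists, and this one achieves 7:
1. Courier goes to the north bank with the ammonia bottle and the solvent jar.  [the south bank: the chlorine cylinder, the ether can, the fuel sample, the oxidiser | the north bank: the ammonia bottle, the solvent jar]
2. Courier goes back to the south bank alone.  [the south bank: the chlorine cylinder, the ether can, the fuel sample, the oxidiser | the north bank: the ammonia bottle, the solvent jar]
3. Courier goes to the north bank with the chlorine cylinder and the oxidiser.  [the south bank: the ether can, the fuel sample | the north bank: the ammonia bottle, the chlorine cylinder, the oxidiser, the solvent jar]
4. Courier goes back to the south bank with the ammonia bottle and the solvent jar.  [the south bank: the ammonia bottle, the ether can, the fuel sample, the solvent jar | the north bank: the chlorine cylinder, the oxidiser]
5. Courier goes to the north bank with the ether can and the fuel sample.  [the south bank: the ammonia bottle, the solvent jar | the north bank: the chlorine cylinder, the ether can, the fuel sample, the oxidiser]
6. Courier goes back to the south bank alone.  [the south bank: the ammonia bottle, the solvent jar | the north bank: the chlorine cylinder, the ether can, the fuel sample, the oxidiser]
7. Courier goes to the north bank with the ammonia bottle and the solvent jar.  [the south bank: — | the north bank: the ammonia bottle, the chlorine cylinder, the ether can, the fuel sample, the oxidiser, the solvent jar]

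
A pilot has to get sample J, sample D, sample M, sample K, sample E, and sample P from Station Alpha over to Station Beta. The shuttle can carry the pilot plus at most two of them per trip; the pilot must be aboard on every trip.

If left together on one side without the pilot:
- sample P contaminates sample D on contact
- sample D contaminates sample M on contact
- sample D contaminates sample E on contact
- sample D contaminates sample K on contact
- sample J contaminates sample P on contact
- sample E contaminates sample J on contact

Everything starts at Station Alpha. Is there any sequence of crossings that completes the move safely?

Yes

1. Pilot goes to Station Beta with sample D and sample J.
2. Pilot goes back to Station Alpha alone.
3. Pilot goes to Station Beta with sample K and sample M.
4. Pilot goes back to Station Alpha with sample D.
5. Pilot goes to Station Beta with sample E and sample P.
6. Pilot goes back to Station Alpha with sample J.
7. Pilot goes to Station Beta with sample D and sample J.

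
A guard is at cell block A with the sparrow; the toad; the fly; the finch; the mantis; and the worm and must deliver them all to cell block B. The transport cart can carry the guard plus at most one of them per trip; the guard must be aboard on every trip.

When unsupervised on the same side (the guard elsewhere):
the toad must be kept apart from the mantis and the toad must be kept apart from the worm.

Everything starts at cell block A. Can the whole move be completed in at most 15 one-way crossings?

Yes — this plan uses 13 crossings (≤ 15):
1. Guard goes to cell block B with the toad.
2. Guard goes back to cell block A alone.
3. Guard goes to cell block B with the sparrow.
4. Guard goes back to cell block A alone.
5. Guard goes to cell block B with the fly.
6. Guard goes back to cell block A alone.
7. Guard goes to cell block B with the finch.
8. Guard goes back to cell block A alone.
9. Guard goes to cell block B with the mantis.
10. Guard goes back to cell block A with the toad.
11. Guard goes to cell block B with the worm.
12. Guard goes back to cell block A alone.
13. Guard goes to cell block B with the toad.

Yes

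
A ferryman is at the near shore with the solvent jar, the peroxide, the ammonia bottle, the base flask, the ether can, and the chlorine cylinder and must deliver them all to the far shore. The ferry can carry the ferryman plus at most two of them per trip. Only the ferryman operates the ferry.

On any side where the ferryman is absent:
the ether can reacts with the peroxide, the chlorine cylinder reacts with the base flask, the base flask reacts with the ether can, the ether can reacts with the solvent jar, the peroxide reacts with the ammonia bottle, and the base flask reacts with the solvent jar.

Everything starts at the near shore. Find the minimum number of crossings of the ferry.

impossible

Whatever the first load, the items left behind include a forbidden pair without the ferryman. No opening move is safe, so no plan exists.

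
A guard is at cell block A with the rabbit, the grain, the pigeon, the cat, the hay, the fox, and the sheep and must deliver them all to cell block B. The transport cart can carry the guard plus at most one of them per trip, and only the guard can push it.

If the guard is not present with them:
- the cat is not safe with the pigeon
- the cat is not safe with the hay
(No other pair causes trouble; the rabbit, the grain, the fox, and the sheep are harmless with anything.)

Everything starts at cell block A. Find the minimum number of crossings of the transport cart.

Counting alone: the guard can take at most 1 across per trip to cell block B, so moving all 7 needs at least 7 loaded trips out, with a return between consecutive ones — at least 13 crossings.
The safety rule pushes this higher. Following every safe sequence of crossings, the most of the 7 that can be at cell block B as the transport cart arrives there on crossing 13 is 6 — never all 7.
So no plan with fewer than 15 crossings exists, and this one achieves 15:
1. Guard goes to cell block B with the cat.  [cell block A: the fox, the grain, the hay, the pigeon, the rabbit, the sheep | cell block B: the cat]
2. Guard goes back to cell block A alone.  [cell block A: the fox, the grain, the hay, the pigeon, the rabbit, the sheep | cell block B: the cat]
3. Guard goes to cell block B with the rabbit.  [cell block A: the fox, the grain, the hay, the pigeon, the sheep | cell block B: the cat, the rabbit]
4. Guard goes back to cell block A alone.  [cell block A: the fox, the grain, the hay, the pigeon, the sheep | cell block B: the cat, the rabbit]
5. Guard goes to cell block B with the grain.  [cell block A: the fox, the hay, the pigeon, the sheep | cell block B: the cat, the grain, the rabbit]
6. Guard goes back to cell block A alone.  [cell block A: the fox, the hay, the pigeon, the sheep | cell block B: the cat, the grain, the rabbit]
7. Guard goes to cell block B with the pigeon.  [cell block A: the fox, the hay, the sheep | cell block B: the cat, the grain, the pigeon, the rabbit]
8. Guard goes back to cell block A with the cat.  [cell block A: the cat, the fox, the hay, the sheep | cell block B: the grain, the pigeon, the rabbit]
9. Guard goes to cell block B with the hay.  [cell block A: the cat, the fox, the sheep | cell block B: the grain, the hay, the pigeon, the rabbit]
10. Guard goes back to cell block A alone.  [cell block A: the cat, the fox, the sheep | cell block B: the grain, the hay, the pigeon, the rabbit]
11. Guard goes to cell block B with the fox.  [cell block A: the cat, the sheep | cell block B: the fox, the grain, the hay, the pigeon, the rabbit]
12. Guard goes back to cell block A alone.  [cell block A: the cat, the sheep | cell block B: the fox, the grain, the hay, the pigeon, the rabbit]
13. Guard goes to cell block B with the sheep.  [cell block A: the cat | cell block B: the fox, the grain, the hay, the pigeon, the rabbit, the sheep]
14. Guard goes back to cell block A alone.  [cell block A: the cat | cell block B: the fox, the grain, the hay, the pigeon, the rabbit, the sheep]
15. Guard goes to cell block B with the cat.  [cell block A: — | cell block B: the cat, the fox, the grain, the hay, the pigeon, the rabbit, the sheep]

15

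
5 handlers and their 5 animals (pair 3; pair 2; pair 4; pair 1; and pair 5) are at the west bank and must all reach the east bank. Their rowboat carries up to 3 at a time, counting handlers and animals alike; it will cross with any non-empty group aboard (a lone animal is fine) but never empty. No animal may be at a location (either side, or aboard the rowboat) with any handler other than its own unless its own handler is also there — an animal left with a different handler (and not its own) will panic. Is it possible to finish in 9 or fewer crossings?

Counting alone: each trip to the east bank takes at most 3 across and each return brings at least 1 back, so after t trips out (and t−1 returns) at most 3t − (t−1) of the 10 are across; that first reaches 10 at t = 5, so at least 9 crossings are needed.
The safety rule pushes this higher. Following every safe sequence of crossings, the most of the 10 that can be at the east bank as the rowboat arrives there on crossing 9 is 9 — never all 10.
So the move cannot be finished within 9 crossings. (The shortest complete plan takes 11:)
1. animal 3 and handler 3 cross → the east bank.
2. handler 3 crosses ← the west bank.
3. animal 1, animal 2, and animal 4 cross → the east bank.
4. animal 3 crosses ← the west bank.
5. handler 1, handler 2, and handler 4 cross → the east bank.
6. animal 2 and handler 2 cross ← the west bank.
7. handler 2, handler 3, and handler 5 cross → the east bank.
8. animal 4 crosses ← the west bank.
9. animal 2 and animal 3 cross → the east bank.
10. animal 3 crosses ← the west bank.
11. animal 3, animal 4, and animal 5 cross → the east bank.

No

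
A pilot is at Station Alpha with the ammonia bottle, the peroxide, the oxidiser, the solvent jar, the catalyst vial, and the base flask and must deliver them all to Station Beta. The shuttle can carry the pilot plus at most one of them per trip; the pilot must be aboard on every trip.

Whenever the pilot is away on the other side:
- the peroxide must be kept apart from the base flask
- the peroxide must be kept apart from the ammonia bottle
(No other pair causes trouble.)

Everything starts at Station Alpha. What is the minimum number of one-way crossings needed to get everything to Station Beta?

Counting alone: the pilot can take at most 1 across per trip to Station Beta, so moving all 6 needs at least 6 loaded trips out, with a return between consecutive ones — at least 11 crossings.
The safety rule pushes this higher. Following every safe sequence of crossings, the most of the 6 that can be at Station Beta as the shuttle arrives there on crossing 11 is 5 — never all 6.
So no plan with fewer than 13 crossings exists, and this one achieves 13:
1. Pilot goes to Station Beta with the peroxide.
2. Pilot goes back to Station Alpha alone.
3. Pilot goes to Station Beta with the ammonia bottle.
4. Pilot goes back to Station Alpha with the peroxide.
5. Pilot goes to Station Beta with the base flask.
6. Pilot goes back to Station Alpha alone.
7. Pilot goes to Station Beta with the oxidiser.
8. Pilot goes back to Station Alpha alone.
9. Pilot goes to Station Beta with the solvent jar.
10. Pilot goes back to Station Alpha alone.
11. Pilot goes to Station Beta with the catalyst vial.
12. Pilot goes back to Station Alpha alone.
13. Pilot goes to Station Beta with the peroxide.

13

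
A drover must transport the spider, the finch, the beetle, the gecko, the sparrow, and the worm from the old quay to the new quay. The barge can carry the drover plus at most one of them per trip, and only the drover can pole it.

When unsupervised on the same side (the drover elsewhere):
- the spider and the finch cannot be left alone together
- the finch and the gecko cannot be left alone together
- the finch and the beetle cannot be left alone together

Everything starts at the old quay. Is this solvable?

No

Following every safe sequence of crossings from the start, the most of the 6 that can be at the new quay as the barge arrives there on crossings 1, 3, 5, 7 is 1, 2, 3, 4 respectively; the best ever achieved is 4 of 6.
From crossing 9 on, no configuration arises that was not already reachable earlier: only 36 distinct safe configurations (who is on which side, and where the barge is) can ever be reached, none of them has everyone across, and every continuation just revisits them. So no valid plan exists.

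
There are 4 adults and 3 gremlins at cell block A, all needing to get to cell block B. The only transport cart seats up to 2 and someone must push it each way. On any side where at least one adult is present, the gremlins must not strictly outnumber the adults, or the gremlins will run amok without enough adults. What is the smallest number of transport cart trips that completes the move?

Counting alone: each trip to cell block B takes at most 2 across and each return brings at least 1 back, so after t trips out (and t−1 returns) at most 2t − (t−1) of the 7 are across; that first reaches 7 at t = 6, so at least 11 crossings are needed.
The plan below uses exactly 11 crossings, so it is optimal:
1. 2 gremlins → cell block B.  (cell block A: 4A 1G; cell block B: 0A 2G)
2. 1 gremlin ← cell block A.  (cell block A: 4A 2G; cell block B: 0A 1G)
3. 2 gremlins → cell block B.  (cell block A: 4A 0G; cell block B: 0A 3G)
4. 1 gremlin ← cell block A.  (cell block A: 4A 1G; cell block B: 0A 2G)
5. 2 adults → cell block B.  (cell block A: 2A 1G; cell block B: 2A 2G)
6. 1 gremlin ← cell block A.  (cell block A: 2A 2G; cell block B: 2A 1G)
7. 1 adult and 1 gremlin → cell block B.  (cell block A: 1A 1G; cell block B: 3A 2G)
8. 1 adult ← cell block A.  (cell block A: 2A 1G; cell block B: 2A 2G)
9. 1 adult and 1 gremlin → cell block B.  (cell block A: 1A 0G; cell block B: 3A 3G)
10. 1 gremlin ← cell block A.  (cell block A: 1A 1G; cell block B: 3A 2G)
11. 1 adult and 1 gremlin → cell block B.  (cell block A: 0A 0G; cell block B: 4A 3G)

11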